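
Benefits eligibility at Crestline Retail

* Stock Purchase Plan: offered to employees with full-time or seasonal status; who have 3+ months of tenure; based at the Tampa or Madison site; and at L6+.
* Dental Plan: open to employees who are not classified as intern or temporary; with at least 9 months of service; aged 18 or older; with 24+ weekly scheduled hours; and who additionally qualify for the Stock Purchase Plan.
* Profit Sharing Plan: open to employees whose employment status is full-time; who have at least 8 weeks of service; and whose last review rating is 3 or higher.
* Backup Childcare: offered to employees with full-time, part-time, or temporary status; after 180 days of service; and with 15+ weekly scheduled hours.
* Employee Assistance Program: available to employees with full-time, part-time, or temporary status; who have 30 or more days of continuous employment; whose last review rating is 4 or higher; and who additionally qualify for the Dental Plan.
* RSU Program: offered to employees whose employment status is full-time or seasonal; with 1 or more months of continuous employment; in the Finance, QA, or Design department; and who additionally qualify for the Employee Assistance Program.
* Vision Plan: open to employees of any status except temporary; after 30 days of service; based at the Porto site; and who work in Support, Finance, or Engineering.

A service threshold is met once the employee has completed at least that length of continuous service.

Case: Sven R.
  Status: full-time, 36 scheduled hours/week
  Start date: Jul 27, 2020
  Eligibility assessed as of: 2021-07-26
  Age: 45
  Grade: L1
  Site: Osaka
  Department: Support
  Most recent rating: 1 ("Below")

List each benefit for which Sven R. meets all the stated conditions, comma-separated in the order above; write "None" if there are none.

Service from Jul 27, 2020 to 2021-07-26: 364 days.
Stock Purchase Plan — status full-time ✓; service 364 days ≥ 3 months (≈90 days) ✓; site Osaka ✗ (not Tampa or Madison) → not eligible.
Dental Plan — status full-time ✓ (not excluded); service 364 days ≥ 9 months (≈270 days) ✓; age 45 ≥ 18 ✓; 36 hrs/wk ≥ 24 ✓; not eligible for Stock Purchase Plan ✗ → not eligible.
Profit Sharing Plan — status full-time ✓; service 364 days ≥ 8 weeks (≈56 days) ✓; rating 1 < 3 ✗ → not eligible.
Backup Childcare — status full-time ✓; service 364 days ≥ 180 days ✓; 36 hrs/wk ≥ 15 ✓ → eligible.
Employee Assistance Program — status full-time ✓; service 364 days ≥ 30 days ✓; rating 1 < 4 ✗ → not eligible.
RSU Program — status full-time ✓; service 364 days ≥ 1 month (≈30 days) ✓; dept Support ✗ → not eligible.
Vision Plan — status full-time ✓ (not excluded); service 364 days ≥ 30 days ✓; site Osaka ✗ (not Porto) → not eligible.

Backup Childcare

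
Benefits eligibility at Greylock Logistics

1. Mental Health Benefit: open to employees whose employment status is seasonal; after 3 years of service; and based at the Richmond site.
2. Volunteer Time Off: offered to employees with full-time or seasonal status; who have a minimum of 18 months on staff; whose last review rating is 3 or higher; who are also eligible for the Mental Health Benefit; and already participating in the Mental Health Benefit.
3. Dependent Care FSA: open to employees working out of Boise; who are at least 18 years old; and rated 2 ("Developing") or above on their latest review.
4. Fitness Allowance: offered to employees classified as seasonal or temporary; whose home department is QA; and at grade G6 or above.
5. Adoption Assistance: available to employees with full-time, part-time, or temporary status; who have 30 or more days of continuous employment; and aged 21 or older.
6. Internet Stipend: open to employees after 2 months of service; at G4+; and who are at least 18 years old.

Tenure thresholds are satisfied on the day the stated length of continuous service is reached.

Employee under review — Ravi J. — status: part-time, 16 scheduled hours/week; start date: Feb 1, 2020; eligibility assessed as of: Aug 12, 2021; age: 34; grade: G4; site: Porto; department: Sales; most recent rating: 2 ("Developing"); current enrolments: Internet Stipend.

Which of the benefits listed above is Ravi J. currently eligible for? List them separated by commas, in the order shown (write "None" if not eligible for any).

Service from Feb 1, 2020 to Aug 12, 2021: 558 days.
Mental Health Benefit — status part-time ✗ (requires seasonal) → not eligible.
Volunteer Time Off — status part-time ✗ (requires full-time or seasonal) → not eligible.
Dependent Care FSA — site Porto ✗ (not Boise) → not eligible.
Fitness Allowance — status part-time ✗ (requires seasonal or temporary) → not eligible.
Adoption Assistance — status part-time ✓; service 558 days ≥ 30 days ✓; age 34 ≥ 21 ✓ → eligible.
Internet Stipend — service 558 days ≥ 2 months (≈60 days) ✓; grade G4 ≥ G4 ✓; age 34 ≥ 18 ✓ → eligible.

Adoption Assistance, Internet Stipend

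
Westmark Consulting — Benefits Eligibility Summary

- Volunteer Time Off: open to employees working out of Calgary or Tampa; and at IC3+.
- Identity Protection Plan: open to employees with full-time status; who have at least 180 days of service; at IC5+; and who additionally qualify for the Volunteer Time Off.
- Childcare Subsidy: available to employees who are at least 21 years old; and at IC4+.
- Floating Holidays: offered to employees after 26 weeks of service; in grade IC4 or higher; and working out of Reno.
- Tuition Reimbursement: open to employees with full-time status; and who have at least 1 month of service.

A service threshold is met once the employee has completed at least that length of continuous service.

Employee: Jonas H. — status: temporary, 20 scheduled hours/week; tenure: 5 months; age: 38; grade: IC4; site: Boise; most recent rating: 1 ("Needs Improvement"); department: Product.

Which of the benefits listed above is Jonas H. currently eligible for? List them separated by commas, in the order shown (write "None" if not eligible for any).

Childcare Subsidy

Volunteer Time Off — site Boise ✗ (not Calgary or Tampa) → not eligible.
Identity Protection Plan — status temporary ✗ (requires full-time) → not eligible.
Childcare Subsidy — age 38 ≥ 21 ✓; grade IC4 ≥ IC4 ✓ → eligible.
Floating Holidays — service 5 months < 26 weeks (≈182 days) ✗ → not eligible.
Tuition Reimbursement — status temporary ✗ (requires full-time) → not eligible.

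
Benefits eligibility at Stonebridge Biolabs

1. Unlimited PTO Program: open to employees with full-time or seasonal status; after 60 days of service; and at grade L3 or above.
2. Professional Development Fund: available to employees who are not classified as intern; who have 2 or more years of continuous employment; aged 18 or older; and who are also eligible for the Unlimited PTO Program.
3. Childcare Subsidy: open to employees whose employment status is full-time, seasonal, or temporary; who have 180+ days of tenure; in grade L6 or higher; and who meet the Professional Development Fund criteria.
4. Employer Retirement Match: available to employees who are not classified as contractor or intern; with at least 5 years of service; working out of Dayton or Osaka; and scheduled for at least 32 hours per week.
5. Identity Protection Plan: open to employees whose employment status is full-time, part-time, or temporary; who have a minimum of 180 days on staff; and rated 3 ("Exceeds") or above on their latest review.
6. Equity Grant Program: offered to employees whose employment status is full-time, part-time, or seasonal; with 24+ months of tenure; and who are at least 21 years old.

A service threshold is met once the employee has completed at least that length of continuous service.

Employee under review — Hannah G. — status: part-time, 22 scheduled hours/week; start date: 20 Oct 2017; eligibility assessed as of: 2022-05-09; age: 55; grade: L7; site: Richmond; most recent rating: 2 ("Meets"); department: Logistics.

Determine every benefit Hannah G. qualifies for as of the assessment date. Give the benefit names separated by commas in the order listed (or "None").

Service from 20 Oct 2017 to 2022-05-09: 1662 days.
Unlimited PTO Program — status part-time ✗ (requires full-time or seasonal) → not eligible.
Professional Development Fund — status part-time ✓ (not excluded); service 1662 days ≥ 2 years (≈730 days) ✓; age 55 ≥ 18 ✓; not eligible for Unlimited PTO Program ✗ → not eligible.
Childcare Subsidy — status part-time ✗ (requires full-time, seasonal, or temporary) → not eligible.
Employer Retirement Match — status part-time ✓ (not excluded); service 1662 days < 5 years (≈1825 days) ✗ → not eligible.
Identity Protection Plan — status part-time ✓; service 1662 days ≥ 180 days ✓; rating 2 < 3 ✗ → not eligible.
Equity Grant Program — status part-time ✓; service 1662 days ≥ 24 months (≈720 days) ✓; age 55 ≥ 21 ✓ → eligible.

Equity Grant Program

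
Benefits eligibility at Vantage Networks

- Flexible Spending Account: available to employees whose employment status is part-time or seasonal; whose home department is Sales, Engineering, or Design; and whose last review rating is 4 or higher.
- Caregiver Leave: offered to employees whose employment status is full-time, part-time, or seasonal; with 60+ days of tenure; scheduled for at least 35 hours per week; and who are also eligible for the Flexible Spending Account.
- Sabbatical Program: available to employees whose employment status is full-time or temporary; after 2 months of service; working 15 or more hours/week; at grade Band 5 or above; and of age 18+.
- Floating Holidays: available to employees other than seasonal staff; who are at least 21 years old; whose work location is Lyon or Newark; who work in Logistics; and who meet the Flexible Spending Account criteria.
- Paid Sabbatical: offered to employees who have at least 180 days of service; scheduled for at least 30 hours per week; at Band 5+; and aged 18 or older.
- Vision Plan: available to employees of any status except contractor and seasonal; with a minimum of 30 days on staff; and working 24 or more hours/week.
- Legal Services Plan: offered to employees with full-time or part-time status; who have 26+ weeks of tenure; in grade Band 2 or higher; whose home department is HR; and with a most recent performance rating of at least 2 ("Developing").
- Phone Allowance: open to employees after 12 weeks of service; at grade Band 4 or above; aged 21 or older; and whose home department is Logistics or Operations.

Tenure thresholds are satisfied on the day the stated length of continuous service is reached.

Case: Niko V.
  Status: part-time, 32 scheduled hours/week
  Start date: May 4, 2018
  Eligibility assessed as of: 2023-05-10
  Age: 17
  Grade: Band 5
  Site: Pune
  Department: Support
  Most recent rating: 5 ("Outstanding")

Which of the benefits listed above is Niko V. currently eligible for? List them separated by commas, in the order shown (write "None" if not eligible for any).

Service from May 4, 2018 to 2023-05-10: 1832 days.
Flexible Spending Account — status part-time ✓; dept Support ✗ → not eligible.
Caregiver Leave — status part-time ✓; service 1832 days ≥ 60 days ✓; 32 hrs/wk < 35 ✗ → not eligible.
Sabbatical Program — status part-time ✗ (requires full-time or temporary) → not eligible.
Floating Holidays — status part-time ✓ (not excluded); age 17 < 21 ✗ → not eligible.
Paid Sabbatical — service 1832 days ≥ 180 days ✓; 32 hrs/wk ≥ 30 ✓; grade Band 5 ≥ Band 5 ✓; age 17 < 18 ✗ → not eligible.
Vision Plan — status part-time ✓ (not excluded); service 1832 days ≥ 30 days ✓; 32 hrs/wk ≥ 24 ✓ → eligible.
Legal Services Plan — status part-time ✓; service 1832 days ≥ 26 weeks (≈182 days) ✓; grade Band 5 ≥ Band 2 ✓; dept Support ✗ → not eligible.
Phone Allowance — service 1832 days ≥ 12 weeks (≈84 days) ✓; grade Band 5 ≥ Band 4 ✓; age 17 < 21 ✗ → not eligible.

Vision Plan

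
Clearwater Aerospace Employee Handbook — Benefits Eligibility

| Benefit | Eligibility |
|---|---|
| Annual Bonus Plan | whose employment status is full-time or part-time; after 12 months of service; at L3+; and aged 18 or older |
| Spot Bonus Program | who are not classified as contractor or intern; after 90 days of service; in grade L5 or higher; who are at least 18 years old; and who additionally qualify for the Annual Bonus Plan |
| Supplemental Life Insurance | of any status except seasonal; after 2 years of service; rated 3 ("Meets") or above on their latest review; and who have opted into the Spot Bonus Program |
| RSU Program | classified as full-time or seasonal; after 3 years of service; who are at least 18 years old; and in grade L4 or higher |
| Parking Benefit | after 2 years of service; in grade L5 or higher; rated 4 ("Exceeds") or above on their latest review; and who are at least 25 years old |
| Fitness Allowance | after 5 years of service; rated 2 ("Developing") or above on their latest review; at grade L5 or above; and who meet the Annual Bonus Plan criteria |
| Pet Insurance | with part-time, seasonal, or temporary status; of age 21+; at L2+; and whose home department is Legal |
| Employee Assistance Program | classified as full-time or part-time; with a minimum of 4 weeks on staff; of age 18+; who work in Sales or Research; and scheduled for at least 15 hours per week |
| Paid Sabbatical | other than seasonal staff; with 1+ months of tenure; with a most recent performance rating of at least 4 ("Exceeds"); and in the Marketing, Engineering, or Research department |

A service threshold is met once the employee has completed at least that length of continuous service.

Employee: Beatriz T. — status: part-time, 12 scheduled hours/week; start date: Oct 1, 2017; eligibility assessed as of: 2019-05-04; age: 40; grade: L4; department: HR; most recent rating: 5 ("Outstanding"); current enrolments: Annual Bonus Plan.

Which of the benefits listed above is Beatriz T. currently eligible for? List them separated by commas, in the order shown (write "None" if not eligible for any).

Service from Oct 1, 2017 to 2019-05-04: 580 days.
Annual Bonus Plan — status part-time ✓; service 580 days ≥ 12 months (≈360 days) ✓; grade L4 ≥ L3 ✓; age 40 ≥ 18 ✓ → eligible.
Spot Bonus Program — status part-time ✓ (not excluded); service 580 days ≥ 90 days ✓; grade L4 < L5 ✗ → not eligible.
Supplemental Life Insurance — status part-time ✓ (not excluded); service 580 days < 2 years (≈730 days) ✗ → not eligible.
RSU Program — status part-time ✗ (requires full-time or seasonal) → not eligible.
Parking Benefit — service 580 days < 2 years (≈730 days) ✗ → not eligible.
Fitness Allowance — service 580 days < 5 years (≈1825 days) ✗ → not eligible.
Pet Insurance — status part-time ✓; age 40 ≥ 21 ✓; grade L4 ≥ L2 ✓; dept HR ✗ → not eligible.
Employee Assistance Program — status part-time ✓; service 580 days ≥ 4 weeks (≈28 days) ✓; age 40 ≥ 18 ✓; dept HR ✗ → not eligible.
Paid Sabbatical — status part-time ✓ (not excluded); service 580 days ≥ 1 month (≈30 days) ✓; rating 5 ≥ 4 ✓; dept HR ✗ → not eligible.

Annual Bonus Plan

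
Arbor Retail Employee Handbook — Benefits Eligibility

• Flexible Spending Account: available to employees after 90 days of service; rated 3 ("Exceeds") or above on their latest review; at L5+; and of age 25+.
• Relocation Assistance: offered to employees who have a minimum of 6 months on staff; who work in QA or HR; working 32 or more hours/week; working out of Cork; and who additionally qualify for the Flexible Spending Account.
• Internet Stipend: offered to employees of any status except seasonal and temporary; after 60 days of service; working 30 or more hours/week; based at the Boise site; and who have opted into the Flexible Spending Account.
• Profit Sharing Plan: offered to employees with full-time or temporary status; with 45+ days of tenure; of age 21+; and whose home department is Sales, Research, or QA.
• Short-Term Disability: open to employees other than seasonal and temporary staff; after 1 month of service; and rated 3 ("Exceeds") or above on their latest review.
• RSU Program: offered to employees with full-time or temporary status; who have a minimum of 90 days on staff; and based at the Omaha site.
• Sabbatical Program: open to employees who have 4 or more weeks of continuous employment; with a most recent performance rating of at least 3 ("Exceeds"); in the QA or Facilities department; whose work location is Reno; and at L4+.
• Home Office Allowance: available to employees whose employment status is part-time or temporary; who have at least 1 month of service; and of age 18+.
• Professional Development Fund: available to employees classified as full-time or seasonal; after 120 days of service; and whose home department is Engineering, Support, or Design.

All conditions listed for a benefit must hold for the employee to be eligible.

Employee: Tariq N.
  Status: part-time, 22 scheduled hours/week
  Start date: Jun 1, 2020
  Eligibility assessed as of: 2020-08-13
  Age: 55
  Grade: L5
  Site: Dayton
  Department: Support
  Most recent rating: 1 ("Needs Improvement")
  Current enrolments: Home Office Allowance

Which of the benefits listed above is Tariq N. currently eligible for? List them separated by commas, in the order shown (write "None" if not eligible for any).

Service from Jun 1, 2020 to 2020-08-13: 73 days.
Flexible Spending Account — service 73 days < 90 days ✗ → not eligible.
Relocation Assistance — service 73 days < 6 months (≈180 days) ✗ → not eligible.
Internet Stipend — status part-time ✓ (not excluded); service 73 days ≥ 60 days ✓; 22 hrs/wk < 30 ✗ → not eligible.
Profit Sharing Plan — status part-time ✗ (requires full-time or temporary) → not eligible.
Short-Term Disability — status part-time ✓ (not excluded); service 73 days ≥ 1 month (≈30 days) ✓; rating 1 < 3 ✗ → not eligible.
RSU Program — status part-time ✗ (requires full-time or temporary) → not eligible.
Sabbatical Program — service 73 days ≥ 4 weeks (≈28 days) ✓; rating 1 < 3 ✗ → not eligible.
Home Office Allowance — status part-time ✓; service 73 days ≥ 1 month (≈30 days) ✓; age 55 ≥ 18 ✓ → eligible.
Professional Development Fund — status part-time ✗ (requires full-time or seasonal) → not eligible.

Home Office Allowance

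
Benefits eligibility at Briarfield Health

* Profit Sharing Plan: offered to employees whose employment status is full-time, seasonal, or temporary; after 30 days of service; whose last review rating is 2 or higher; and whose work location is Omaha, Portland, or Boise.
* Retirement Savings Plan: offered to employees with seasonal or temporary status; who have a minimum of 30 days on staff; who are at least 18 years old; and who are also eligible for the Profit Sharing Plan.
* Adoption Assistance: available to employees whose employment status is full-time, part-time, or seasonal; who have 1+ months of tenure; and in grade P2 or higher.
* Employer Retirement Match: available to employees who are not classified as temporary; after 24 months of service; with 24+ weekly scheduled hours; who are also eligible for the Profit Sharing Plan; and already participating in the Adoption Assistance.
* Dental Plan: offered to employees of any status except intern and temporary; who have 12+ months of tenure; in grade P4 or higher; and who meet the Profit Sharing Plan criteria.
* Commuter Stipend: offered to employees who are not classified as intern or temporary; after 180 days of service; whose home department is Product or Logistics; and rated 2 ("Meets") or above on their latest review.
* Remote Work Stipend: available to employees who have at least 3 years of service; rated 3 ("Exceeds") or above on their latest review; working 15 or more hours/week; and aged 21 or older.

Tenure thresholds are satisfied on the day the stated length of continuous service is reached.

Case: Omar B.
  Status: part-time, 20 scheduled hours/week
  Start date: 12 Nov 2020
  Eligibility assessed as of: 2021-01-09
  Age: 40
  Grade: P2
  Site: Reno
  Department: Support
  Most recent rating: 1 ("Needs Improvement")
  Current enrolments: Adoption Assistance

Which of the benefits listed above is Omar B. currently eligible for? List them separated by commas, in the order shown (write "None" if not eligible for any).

Service from 12 Nov 2020 to 2021-01-09: 58 days.
Profit Sharing Plan — status part-time ✗ (requires full-time, seasonal, or temporary) → not eligible.
Retirement Savings Plan — status part-time ✗ (requires seasonal or temporary) → not eligible.
Adoption Assistance — status part-time ✓; service 58 days ≥ 1 month (≈30 days) ✓; grade P2 ≥ P2 ✓ → eligible.
Employer Retirement Match — status part-time ✓ (not excluded); service 58 days < 24 months (≈720 days) ✗ → not eligible.
Dental Plan — status part-time ✓ (not excluded); service 58 days < 12 months (≈360 days) ✗ → not eligible.
Commuter Stipend — status part-time ✓ (not excluded); service 58 days < 180 days ✗ → not eligible.
Remote Work Stipend — service 58 days < 3 years (≈1095 days) ✗ → not eligible.

Adoption Assistance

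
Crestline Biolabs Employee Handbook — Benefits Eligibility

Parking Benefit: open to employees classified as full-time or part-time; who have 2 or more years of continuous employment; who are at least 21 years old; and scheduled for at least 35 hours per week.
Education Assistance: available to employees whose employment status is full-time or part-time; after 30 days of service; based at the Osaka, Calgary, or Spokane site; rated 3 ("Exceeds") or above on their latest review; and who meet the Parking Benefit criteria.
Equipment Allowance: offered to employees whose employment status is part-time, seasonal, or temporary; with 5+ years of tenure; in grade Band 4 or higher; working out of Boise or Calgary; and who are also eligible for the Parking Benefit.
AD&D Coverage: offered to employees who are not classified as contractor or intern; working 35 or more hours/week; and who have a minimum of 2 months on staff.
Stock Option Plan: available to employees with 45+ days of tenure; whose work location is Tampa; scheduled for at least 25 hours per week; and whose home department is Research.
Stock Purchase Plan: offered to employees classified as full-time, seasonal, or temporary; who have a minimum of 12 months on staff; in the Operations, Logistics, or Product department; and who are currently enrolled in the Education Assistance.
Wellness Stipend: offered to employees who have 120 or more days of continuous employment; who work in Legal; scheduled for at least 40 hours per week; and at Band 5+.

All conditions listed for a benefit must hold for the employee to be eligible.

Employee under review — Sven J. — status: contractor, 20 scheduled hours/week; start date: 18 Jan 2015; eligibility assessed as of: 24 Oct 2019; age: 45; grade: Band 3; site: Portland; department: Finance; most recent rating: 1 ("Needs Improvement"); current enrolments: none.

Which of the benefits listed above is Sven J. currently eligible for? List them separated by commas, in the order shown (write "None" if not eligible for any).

Service from 18 Jan 2015 to 24 Oct 2019: 1740 days.
Parking Benefit — status contractor ✗ (requires full-time or part-time) → not eligible.
Education Assistance — status contractor ✗ (requires full-time or part-time) → not eligible.
Equipment Allowance — status contractor ✗ (requires part-time, seasonal, or temporary) → not eligible.
AD&D Coverage — status contractor ✗ (excluded) → not eligible.
Stock Option Plan — service 1740 days ≥ 45 days ✓; site Portland ✗ (not Tampa) → not eligible.
Stock Purchase Plan — status contractor ✗ (requires full-time, seasonal, or temporary) → not eligible.
Wellness Stipend — service 1740 days ≥ 120 days ✓; dept Finance ✗ → not eligible.

None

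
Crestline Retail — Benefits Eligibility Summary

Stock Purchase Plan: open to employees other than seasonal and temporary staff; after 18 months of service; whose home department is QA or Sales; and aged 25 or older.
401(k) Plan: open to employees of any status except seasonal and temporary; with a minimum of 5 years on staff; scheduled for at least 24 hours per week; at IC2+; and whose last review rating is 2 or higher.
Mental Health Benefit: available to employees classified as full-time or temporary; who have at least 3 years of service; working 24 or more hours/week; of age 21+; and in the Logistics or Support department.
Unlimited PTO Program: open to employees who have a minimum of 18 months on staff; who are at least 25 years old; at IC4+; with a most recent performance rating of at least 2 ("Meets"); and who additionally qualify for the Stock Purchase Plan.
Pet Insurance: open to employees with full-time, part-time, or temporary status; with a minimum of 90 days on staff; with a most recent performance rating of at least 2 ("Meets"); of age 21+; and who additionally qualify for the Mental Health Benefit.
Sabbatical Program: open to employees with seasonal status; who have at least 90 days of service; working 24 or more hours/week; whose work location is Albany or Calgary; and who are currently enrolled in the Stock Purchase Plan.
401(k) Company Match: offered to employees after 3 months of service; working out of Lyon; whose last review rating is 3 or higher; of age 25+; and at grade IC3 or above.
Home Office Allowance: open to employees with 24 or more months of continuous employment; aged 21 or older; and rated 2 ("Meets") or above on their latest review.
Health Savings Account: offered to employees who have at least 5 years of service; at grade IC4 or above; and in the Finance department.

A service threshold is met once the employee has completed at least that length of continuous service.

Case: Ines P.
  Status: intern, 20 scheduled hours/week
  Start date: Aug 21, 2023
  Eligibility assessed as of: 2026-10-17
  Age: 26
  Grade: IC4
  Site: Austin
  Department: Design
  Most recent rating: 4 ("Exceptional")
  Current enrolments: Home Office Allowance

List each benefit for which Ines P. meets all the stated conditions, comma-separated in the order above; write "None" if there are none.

Service from Aug 21, 2023 to 2026-10-17: 1153 days.
Stock Purchase Plan — status intern ✓ (not excluded); service 1153 days ≥ 18 months (≈540 days) ✓; dept Design ✗ → not eligible.
401(k) Plan — status intern ✓ (not excluded); service 1153 days < 5 years (≈1825 days) ✗ → not eligible.
Mental Health Benefit — status intern ✗ (requires full-time or temporary) → not eligible.
Unlimited PTO Program — service 1153 days ≥ 18 months (≈540 days) ✓; age 26 ≥ 25 ✓; grade IC4 ≥ IC4 ✓; rating 4 ≥ 2 ✓; not eligible for Stock Purchase Plan ✗ → not eligible.
Pet Insurance — status intern ✗ (requires full-time, part-time, or temporary) → not eligible.
Sabbatical Program — status intern ✗ (requires seasonal) → not eligible.
401(k) Company Match — service 1153 days ≥ 3 months (≈90 days) ✓; site Austin ✗ (not Lyon) → not eligible.
Home Office Allowance — service 1153 days ≥ 24 months (≈720 days) ✓; age 26 ≥ 21 ✓; rating 4 ≥ 2 ✓ → eligible.
Health Savings Account — service 1153 days < 5 years (≈1825 days) ✗ → not eligible.

Home Office Allowance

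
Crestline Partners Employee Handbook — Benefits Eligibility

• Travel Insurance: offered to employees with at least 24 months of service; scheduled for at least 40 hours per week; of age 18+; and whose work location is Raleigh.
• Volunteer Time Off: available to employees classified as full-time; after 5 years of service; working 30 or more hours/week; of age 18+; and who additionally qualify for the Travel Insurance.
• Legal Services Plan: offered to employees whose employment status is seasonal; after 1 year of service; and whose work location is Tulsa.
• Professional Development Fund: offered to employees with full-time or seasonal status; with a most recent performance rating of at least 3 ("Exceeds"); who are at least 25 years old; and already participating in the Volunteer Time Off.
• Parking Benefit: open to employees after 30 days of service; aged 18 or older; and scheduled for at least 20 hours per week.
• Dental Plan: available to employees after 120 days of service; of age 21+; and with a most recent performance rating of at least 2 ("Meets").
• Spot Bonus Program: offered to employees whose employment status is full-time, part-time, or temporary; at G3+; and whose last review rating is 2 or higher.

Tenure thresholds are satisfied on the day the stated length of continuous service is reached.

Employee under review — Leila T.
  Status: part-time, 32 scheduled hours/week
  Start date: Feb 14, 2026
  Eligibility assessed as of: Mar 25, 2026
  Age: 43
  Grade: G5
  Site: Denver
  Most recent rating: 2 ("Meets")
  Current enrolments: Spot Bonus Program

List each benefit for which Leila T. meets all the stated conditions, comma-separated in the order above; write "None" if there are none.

Service from Feb 14, 2026 to Mar 25, 2026: 39 days.
Travel Insurance — service 39 days < 24 months (≈720 days) ✗ → not eligible.
Volunteer Time Off — status part-time ✗ (requires full-time) → not eligible.
Legal Services Plan — status part-time ✗ (requires seasonal) → not eligible.
Professional Development Fund — status part-time ✗ (requires full-time or seasonal) → not eligible.
Parking Benefit — service 39 days ≥ 30 days ✓; age 43 ≥ 18 ✓; 32 hrs/wk ≥ 20 ✓ → eligible.
Dental Plan — service 39 days < 120 days ✗ → not eligible.
Spot Bonus Program — status part-time ✓; grade G5 ≥ G3 ✓; rating 2 ≥ 2 ✓ → eligible.

Parking Benefit, Spot Bonus Program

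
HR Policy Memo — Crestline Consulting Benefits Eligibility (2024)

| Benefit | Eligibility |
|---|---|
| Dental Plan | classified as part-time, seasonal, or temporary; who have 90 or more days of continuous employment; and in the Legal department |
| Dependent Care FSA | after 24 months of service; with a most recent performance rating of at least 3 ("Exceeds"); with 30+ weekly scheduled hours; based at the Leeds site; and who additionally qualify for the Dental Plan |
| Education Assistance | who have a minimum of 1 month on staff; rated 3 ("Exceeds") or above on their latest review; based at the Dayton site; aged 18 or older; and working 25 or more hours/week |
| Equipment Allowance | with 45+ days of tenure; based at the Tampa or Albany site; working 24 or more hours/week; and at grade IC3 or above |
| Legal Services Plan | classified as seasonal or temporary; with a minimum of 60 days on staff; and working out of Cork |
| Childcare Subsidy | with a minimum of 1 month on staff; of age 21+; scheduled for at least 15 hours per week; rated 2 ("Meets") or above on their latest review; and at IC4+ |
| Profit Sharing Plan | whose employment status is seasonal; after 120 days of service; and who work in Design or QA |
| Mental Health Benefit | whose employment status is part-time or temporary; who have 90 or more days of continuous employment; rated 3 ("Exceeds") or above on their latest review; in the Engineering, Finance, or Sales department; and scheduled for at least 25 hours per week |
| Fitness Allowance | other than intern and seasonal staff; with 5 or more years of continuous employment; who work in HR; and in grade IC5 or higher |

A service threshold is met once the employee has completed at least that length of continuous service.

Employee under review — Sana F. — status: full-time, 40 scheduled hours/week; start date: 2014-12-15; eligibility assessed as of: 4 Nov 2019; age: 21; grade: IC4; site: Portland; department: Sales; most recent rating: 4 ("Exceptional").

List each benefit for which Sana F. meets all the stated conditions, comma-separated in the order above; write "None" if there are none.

Childcare Subsidy

Service from 2014-12-15 to 4 Nov 2019: 1785 days.
Dental Plan — status full-time ✗ (requires part-time, seasonal, or temporary) → not eligible.
Dependent Care FSA — service 1785 days ≥ 24 months (≈720 days) ✓; rating 4 ≥ 3 ✓; 40 hrs/wk ≥ 30 ✓; site Portland ✗ (not Leeds) → not eligible.
Education Assistance — service 1785 days ≥ 1 month (≈30 days) ✓; rating 4 ≥ 3 ✓; site Portland ✗ (not Dayton) → not eligible.
Equipment Allowance — service 1785 days ≥ 45 days ✓; site Portland ✗ (not Tampa or Albany) → not eligible.
Legal Services Plan — status full-time ✗ (requires seasonal or temporary) → not eligible.
Childcare Subsidy — service 1785 days ≥ 1 month (≈30 days) ✓; age 21 ≥ 21 ✓; 40 hrs/wk ≥ 15 ✓; rating 4 ≥ 2 ✓; grade IC4 ≥ IC4 ✓ → eligible.
Profit Sharing Plan — status full-time ✗ (requires seasonal) → not eligible.
Mental Health Benefit — status full-time ✗ (requires part-time or temporary) → not eligible.
Fitness Allowance — status full-time ✓ (not excluded); service 1785 days < 5 years (≈1825 days) ✗ → not eligible.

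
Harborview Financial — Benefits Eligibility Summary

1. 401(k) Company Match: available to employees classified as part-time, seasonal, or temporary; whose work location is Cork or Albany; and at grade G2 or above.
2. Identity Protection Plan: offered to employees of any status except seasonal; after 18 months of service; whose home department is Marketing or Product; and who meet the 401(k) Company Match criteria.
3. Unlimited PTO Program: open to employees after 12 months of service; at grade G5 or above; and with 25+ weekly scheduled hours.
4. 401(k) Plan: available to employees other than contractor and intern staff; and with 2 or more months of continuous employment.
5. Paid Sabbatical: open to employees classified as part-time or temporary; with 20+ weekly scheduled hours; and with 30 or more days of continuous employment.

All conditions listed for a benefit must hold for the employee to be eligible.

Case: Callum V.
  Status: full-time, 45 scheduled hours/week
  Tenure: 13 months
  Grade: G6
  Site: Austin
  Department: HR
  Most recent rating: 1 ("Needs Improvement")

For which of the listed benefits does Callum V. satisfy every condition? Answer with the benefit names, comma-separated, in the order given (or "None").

401(k) Company Match — status full-time ✗ (requires part-time, seasonal, or temporary) → not eligible.
Identity Protection Plan — status full-time ✓ (not excluded); service 13 months < 18 months ✗ → not eligible.
Unlimited PTO Program — service 13 months ≥ 12 months ✓; grade G6 ≥ G5 ✓; 45 hrs/wk ≥ 25 ✓ → eligible.
401(k) Plan — status full-time ✓ (not excluded); service 13 months ≥ 2 months ✓ → eligible.
Paid Sabbatical — status full-time ✗ (requires part-time or temporary) → not eligible.

Unlimited PTO Program, 401(k) Plan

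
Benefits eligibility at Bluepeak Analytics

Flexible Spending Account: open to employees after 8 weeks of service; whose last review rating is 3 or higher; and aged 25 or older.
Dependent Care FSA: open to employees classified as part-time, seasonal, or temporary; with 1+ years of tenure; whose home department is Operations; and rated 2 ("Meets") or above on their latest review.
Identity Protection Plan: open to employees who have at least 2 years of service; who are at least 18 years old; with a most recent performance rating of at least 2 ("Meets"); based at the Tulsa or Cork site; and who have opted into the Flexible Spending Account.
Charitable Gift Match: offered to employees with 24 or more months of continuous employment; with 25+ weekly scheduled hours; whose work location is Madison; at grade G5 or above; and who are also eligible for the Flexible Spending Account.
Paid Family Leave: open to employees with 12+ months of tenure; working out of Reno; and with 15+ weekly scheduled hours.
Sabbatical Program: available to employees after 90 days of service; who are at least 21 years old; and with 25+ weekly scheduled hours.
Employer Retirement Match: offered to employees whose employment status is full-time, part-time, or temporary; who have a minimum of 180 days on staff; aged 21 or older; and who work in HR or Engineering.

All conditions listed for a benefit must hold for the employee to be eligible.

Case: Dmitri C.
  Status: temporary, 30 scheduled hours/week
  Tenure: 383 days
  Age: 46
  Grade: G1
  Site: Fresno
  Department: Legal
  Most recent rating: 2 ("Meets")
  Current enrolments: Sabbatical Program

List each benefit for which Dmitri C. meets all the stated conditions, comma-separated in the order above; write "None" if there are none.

Sabbatical Program

Flexible Spending Account — service 383 days ≥ 8 weeks (≈56 days) ✓; rating 2 < 3 ✗ → not eligible.
Dependent Care FSA — status temporary ✓; service 383 days ≥ 1 year (≈365 days) ✓; dept Legal ✗ → not eligible.
Identity Protection Plan — service 383 days < 2 years (≈730 days) ✗ → not eligible.
Charitable Gift Match — service 383 days < 24 months (≈720 days) ✗ → not eligible.
Paid Family Leave — service 383 days ≥ 12 months (≈360 days) ✓; site Fresno ✗ (not Reno) → not eligible.
Sabbatical Program — service 383 days ≥ 90 days ✓; age 46 ≥ 21 ✓; 30 hrs/wk ≥ 25 ✓ → eligible.
Employer Retirement Match — status temporary ✓; service 383 days ≥ 180 days ✓; age 46 ≥ 21 ✓; dept Legal ✗ → not eligible.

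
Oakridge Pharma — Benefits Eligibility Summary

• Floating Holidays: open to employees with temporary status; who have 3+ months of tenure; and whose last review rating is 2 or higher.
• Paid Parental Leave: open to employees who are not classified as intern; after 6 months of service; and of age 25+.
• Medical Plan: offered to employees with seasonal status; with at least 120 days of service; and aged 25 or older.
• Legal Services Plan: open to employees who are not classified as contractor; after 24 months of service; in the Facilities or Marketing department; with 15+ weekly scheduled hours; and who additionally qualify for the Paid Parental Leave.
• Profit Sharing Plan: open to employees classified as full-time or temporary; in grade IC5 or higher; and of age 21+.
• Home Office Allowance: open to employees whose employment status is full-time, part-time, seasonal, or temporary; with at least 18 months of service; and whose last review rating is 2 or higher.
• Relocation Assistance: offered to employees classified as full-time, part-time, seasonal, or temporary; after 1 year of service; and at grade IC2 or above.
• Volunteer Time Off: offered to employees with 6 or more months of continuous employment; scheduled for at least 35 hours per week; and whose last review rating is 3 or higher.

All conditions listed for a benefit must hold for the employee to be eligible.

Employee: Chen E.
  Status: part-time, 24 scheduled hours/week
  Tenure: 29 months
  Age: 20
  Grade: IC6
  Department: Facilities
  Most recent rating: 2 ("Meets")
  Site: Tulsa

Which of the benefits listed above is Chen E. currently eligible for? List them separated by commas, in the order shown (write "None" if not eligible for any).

Floating Holidays — status part-time ✗ (requires temporary) → not eligible.
Paid Parental Leave — status part-time ✓ (not excluded); service 29 months ≥ 6 months ✓; age 20 < 25 ✗ → not eligible.
Medical Plan — status part-time ✗ (requires seasonal) → not eligible.
Legal Services Plan — status part-time ✓ (not excluded); service 29 months ≥ 24 months ✓; dept Facilities ✓; 24 hrs/wk ≥ 15 ✓; not eligible for Paid Parental Leave ✗ → not eligible.
Profit Sharing Plan — status part-time ✗ (requires full-time or temporary) → not eligible.
Home Office Allowance — status part-time ✓; service 29 months ≥ 18 months ✓; rating 2 ≥ 2 ✓ → eligible.
Relocation Assistance — status part-time ✓; service 29 months ≥ 1 year (≈365 days) ✓; grade IC6 ≥ IC2 ✓ → eligible.
Volunteer Time Off — service 29 months ≥ 6 months ✓; 24 hrs/wk < 35 ✗ → not eligible.

Home Office Allowance, Relocation Assistance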